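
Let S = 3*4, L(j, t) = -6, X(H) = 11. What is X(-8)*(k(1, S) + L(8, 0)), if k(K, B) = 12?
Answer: 66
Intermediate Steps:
S = 12
X(-8)*(k(1, S) + L(8, 0)) = 11*(12 - 6) = 11*6 = 66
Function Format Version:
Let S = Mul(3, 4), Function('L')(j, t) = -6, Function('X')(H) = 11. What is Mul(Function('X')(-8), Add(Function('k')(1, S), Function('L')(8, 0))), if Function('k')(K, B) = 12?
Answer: 66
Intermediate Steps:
S = 12
Mul(Function('X')(-8), Add(Function('k')(1, S), Function('L')(8, 0))) = Mul(11, Add(12, -6)) = Mul(11, 6) = 66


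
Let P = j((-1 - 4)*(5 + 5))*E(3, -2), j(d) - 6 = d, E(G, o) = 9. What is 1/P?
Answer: -1/396 ≈ -0.0025253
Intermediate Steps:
j(d) = 6 + d
P = -396 (P = (6 + (-1 - 4)*(5 + 5))*9 = (6 - 5*10)*9 = (6 - 50)*9 = -44*9 = -396)
1/P = 1/(-396) = -1/396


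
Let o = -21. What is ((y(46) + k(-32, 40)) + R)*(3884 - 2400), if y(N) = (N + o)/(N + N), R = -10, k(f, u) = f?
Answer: -1424269/23 ≈ -61925.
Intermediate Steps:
y(N) = (-21 + N)/(2*N) (y(N) = (N - 21)/(N + N) = (-21 + N)/((2*N)) = (-21 + N)*(1/(2*N)) = (-21 + N)/(2*N))
((y(46) + k(-32, 40)) + R)*(3884 - 2400) = (((½)*(-21 + 46)/46 - 32) - 10)*(3884 - 2400) = (((½)*(1/46)*25 - 32) - 10)*1484 = ((25/92 - 32) - 10)*1484 = (-2919/92 - 10)*1484 = -3839/92*1484 = -1424269/23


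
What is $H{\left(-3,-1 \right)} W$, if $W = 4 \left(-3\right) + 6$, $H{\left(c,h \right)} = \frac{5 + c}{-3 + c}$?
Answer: $2$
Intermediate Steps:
$H{\left(c,h \right)} = \frac{5 + c}{-3 + c}$
$W = -6$ ($W = -12 + 6 = -6$)
$H{\left(-3,-1 \right)} W = \frac{5 - 3}{-3 - 3} \left(-6\right) = \frac{1}{-6} \cdot 2 \left(-6\right) = \left(- \frac{1}{6}\right) 2 \left(-6\right) = \left(- \frac{1}{3}\right) \left(-6\right) = 2$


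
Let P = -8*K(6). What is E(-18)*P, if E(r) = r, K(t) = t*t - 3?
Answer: 4752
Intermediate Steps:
K(t) = -3 + t² (K(t) = t² - 3 = -3 + t²)
P = -264 (P = -8*(-3 + 6²) = -8*(-3 + 36) = -8*33 = -264)
E(-18)*P = -18*(-264) = 4752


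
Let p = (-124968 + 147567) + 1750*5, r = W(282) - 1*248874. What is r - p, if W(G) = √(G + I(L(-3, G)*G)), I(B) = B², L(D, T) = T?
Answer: -280223 + √6324066858 ≈ -2.0070e+5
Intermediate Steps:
W(G) = √(G + G⁴) (W(G) = √(G + (G*G)²) = √(G + (G²)²) = √(G + G⁴))
r = -248874 + √6324066858 (r = √(282 + 282⁴) - 1*248874 = √(282 + 6324066576) - 248874 = √6324066858 - 248874 = -248874 + √6324066858 ≈ -1.6935e+5)
p = 31349 (p = 22599 + 8750 = 31349)
r - p = (-248874 + √6324066858) - 1*31349 = (-248874 + √6324066858) - 31349 = -280223 + √6324066858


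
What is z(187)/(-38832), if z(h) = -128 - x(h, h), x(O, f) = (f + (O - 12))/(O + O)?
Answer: 8039/2420528 ≈ 0.0033212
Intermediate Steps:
x(O, f) = (-12 + O + f)/(2*O) (x(O, f) = (f + (-12 + O))/((2*O)) = (-12 + O + f)*(1/(2*O)) = (-12 + O + f)/(2*O))
z(h) = -128 - (-12 + 2*h)/(2*h) (z(h) = -128 - (-12 + h + h)/(2*h) = -128 - (-12 + 2*h)/(2*h))
z(187)/(-38832) = (-129 + 6/187)/(-38832) = (-129 + 6*(1/187))*(-1/38832) = (-129 + 6/187)*(-1/38832) = -24117/187*(-1/38832) = 8039/2420528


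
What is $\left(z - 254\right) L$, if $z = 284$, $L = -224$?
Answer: $-6720$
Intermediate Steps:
$\left(z - 254\right) L = \left(284 - 254\right) \left(-224\right) = 30 \left(-224\right) = -6720$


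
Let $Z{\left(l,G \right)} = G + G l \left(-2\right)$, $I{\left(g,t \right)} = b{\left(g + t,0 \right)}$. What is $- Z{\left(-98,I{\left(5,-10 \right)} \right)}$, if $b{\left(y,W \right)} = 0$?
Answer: $0$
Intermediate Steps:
$I{\left(g,t \right)} = 0$
$Z{\left(l,G \right)} = G - 2 G l$
$- Z{\left(-98,I{\left(5,-10 \right)} \right)} = - 0 \left(1 - -196\right) = - 0 \left(1 + 196\right) = - 0 \cdot 197 = \left(-1\right) 0 = 0$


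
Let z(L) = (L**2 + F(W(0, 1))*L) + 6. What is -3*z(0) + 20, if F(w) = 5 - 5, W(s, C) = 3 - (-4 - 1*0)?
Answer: 2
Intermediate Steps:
W(s, C) = 7 (W(s, C) = 3 - (-4 + 0) = 3 - 1*(-4) = 3 + 4 = 7)
F(w) = 0
z(L) = 6 + L**2 (z(L) = (L**2 + 0*L) + 6 = (L**2 + 0) + 6 = L**2 + 6 = 6 + L**2)
-3*z(0) + 20 = -3*(6 + 0**2) + 20 = -3*(6 + 0) + 20 = -3*6 + 20 = -18 + 20 = 2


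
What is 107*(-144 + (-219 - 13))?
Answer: -40232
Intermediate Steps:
107*(-144 + (-219 - 13)) = 107*(-144 - 232) = 107*(-376) = -40232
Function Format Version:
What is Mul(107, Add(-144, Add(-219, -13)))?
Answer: -40232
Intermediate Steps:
Mul(107, Add(-144, Add(-219, -13))) = Mul(107, Add(-144, -232)) = Mul(107, -376) = -40232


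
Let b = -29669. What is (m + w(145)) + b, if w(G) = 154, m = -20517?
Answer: -50032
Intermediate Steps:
(m + w(145)) + b = (-20517 + 154) - 29669 = -20363 - 29669 = -50032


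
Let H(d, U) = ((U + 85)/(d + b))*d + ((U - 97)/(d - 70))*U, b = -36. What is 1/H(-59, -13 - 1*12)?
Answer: 2451/33382 ≈ 0.073423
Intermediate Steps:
H(d, U) = U*(-97 + U)/(-70 + d) + d*(85 + U)/(-36 + d) (H(d, U) = ((U + 85)/(d - 36))*d + ((U - 97)/(d - 70))*U = ((85 + U)/(-36 + d))*d + ((-97 + U)/(-70 + d))*U = d*(85 + U)/(-36 + d) + U*(-97 + U)/(-70 + d) = U*(-97 + U)/(-70 + d) + d*(85 + U)/(-36 + d))
1/H(-59, -13 - 1*12) = 1/((-5950*(-59) - 36*(-13 - 1*12)² + 85*(-59)² + 3492*(-13 - 1*12) + (-13 - 1*12)*(-59)² - 59*(-13 - 1*12)² - 167*(-13 - 1*12)*(-59))/(2520 + (-59)² - 106*(-59))) = 1/((351050 - 36*(-13 - 12)² + 85*3481 + 3492*(-13 - 12) + (-13 - 12)*3481 - 59*(-13 - 12)² - 167*(-13 - 12)*(-59))/(2520 + 3481 + 6254)) = 1/((351050 - 36*(-25)² + 295885 + 3492*(-25) - 25*3481 - 59*(-25)² - 167*(-25)*(-59))/12255) = 1/((351050 - 36*625 + 295885 - 87300 - 87025 - 59*625 - 246325)/12255) = 1/((351050 - 22500 + 295885 - 87300 - 87025 - 36875 - 246325)/12255) = 1/((1/12255)*166910) = 1/(33382/2451) = 2451/33382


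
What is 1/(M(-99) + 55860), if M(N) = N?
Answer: 1/55761 ≈ 1.7934e-5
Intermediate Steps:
1/(M(-99) + 55860) = 1/(-99 + 55860) = 1/55761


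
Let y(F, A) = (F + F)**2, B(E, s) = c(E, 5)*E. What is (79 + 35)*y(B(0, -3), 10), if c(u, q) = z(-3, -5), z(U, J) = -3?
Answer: 0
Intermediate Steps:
c(u, q) = -3
B(E, s) = -3*E
y(F, A) = 4*F**2 (y(F, A) = (2*F)**2 = 4*F**2)
(79 + 35)*y(B(0, -3), 10) = (79 + 35)*(4*(-3*0)**2) = 114*(4*0**2) = 114*(4*0) = 114*0 = 0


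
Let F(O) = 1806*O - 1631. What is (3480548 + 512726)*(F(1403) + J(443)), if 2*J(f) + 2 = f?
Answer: 10112597027155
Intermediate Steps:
F(O) = -1631 + 1806*O
J(f) = -1 + f/2
(3480548 + 512726)*(F(1403) + J(443)) = (3480548 + 512726)*((-1631 + 1806*1403) + (-1 + (1/2)*443)) = 3993274*((-1631 + 2533818) + (-1 + 443/2)) = 3993274*(2532187 + 441/2) = 3993274*(5064815/2) = 10112597027155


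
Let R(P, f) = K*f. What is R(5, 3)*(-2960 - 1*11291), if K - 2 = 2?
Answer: -171012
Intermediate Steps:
K = 4 (K = 2 + 2 = 4)
R(P, f) = 4*f
R(5, 3)*(-2960 - 1*11291) = (4*3)*(-2960 - 1*11291) = 12*(-2960 - 11291) = 12*(-14251) = -171012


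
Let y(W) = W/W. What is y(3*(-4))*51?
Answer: 51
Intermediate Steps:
y(W) = 1
y(3*(-4))*51 = 1*51 = 51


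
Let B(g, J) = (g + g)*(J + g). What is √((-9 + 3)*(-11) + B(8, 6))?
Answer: √290 ≈ 17.029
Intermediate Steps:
B(g, J) = 2*g*(J + g) (B(g, J) = (2*g)*(J + g) = 2*g*(J + g))
√((-9 + 3)*(-11) + B(8, 6)) = √((-9 + 3)*(-11) + 2*8*(6 + 8)) = √(-6*(-11) + 2*8*14) = √(66 + 224) = √290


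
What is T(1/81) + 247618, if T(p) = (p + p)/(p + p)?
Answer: 247619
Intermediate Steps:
T(p) = 1 (T(p) = (2*p)/((2*p)) = (2*p)*(1/(2*p)) = 1)
T(1/81) + 247618 = 1 + 247618 = 247619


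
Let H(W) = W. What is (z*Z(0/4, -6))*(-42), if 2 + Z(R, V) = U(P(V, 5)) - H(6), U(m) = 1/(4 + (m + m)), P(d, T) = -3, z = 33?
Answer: 11781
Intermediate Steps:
U(m) = 1/(4 + 2*m)
Z(R, V) = -17/2 (Z(R, V) = -2 + (1/(2*(2 - 3)) - 1*6) = -2 + ((1/2)/(-1) - 6) = -2 + ((1/2)*(-1) - 6) = -2 + (-1/2 - 6) = -2 - 13/2 = -17/2)
(z*Z(0/4, -6))*(-42) = (33*(-17/2))*(-42) = -561/2*(-42) = 11781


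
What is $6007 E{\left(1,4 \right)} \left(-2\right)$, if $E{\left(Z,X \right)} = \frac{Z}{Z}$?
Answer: $-12014$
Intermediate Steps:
$E{\left(Z,X \right)} = 1$
$6007 E{\left(1,4 \right)} \left(-2\right) = 6007 \cdot 1 \left(-2\right) = 6007 \left(-2\right) = -12014$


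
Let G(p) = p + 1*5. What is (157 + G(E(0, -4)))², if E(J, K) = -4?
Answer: 24964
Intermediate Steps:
G(p) = 5 + p (G(p) = p + 5 = 5 + p)
(157 + G(E(0, -4)))² = (157 + (5 - 4))² = (157 + 1)² = 158² = 24964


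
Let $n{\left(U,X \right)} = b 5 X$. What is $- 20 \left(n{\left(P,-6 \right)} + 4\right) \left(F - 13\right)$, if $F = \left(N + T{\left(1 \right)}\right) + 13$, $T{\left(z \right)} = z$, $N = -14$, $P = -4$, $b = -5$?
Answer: $40040$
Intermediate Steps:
$n{\left(U,X \right)} = - 25 X$ ($n{\left(U,X \right)} = \left(-5\right) 5 X = - 25 X$)
$F = 0$ ($F = \left(-14 + 1\right) + 13 = -13 + 13 = 0$)
$- 20 \left(n{\left(P,-6 \right)} + 4\right) \left(F - 13\right) = - 20 \left(\left(-25\right) \left(-6\right) + 4\right) \left(0 - 13\right) = - 20 \left(150 + 4\right) \left(-13\right) = - 20 \cdot 154 \left(-13\right) = \left(-20\right) \left(-2002\right) = 40040$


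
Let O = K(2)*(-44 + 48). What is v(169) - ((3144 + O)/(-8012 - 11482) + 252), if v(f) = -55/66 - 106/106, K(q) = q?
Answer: -4945075/19494 ≈ -253.67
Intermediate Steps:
O = 8 (O = 2*(-44 + 48) = 2*4 = 8)
v(f) = -11/6 (v(f) = -55*1/66 - 106*1/106 = -⅚ - 1 = -11/6)
v(169) - ((3144 + O)/(-8012 - 11482) + 252) = -11/6 - ((3144 + 8)/(-8012 - 11482) + 252) = -11/6 - (3152/(-19494) + 252) = -11/6 - (3152*(-1/19494) + 252) = -11/6 - (-1576/9747 + 252) = -11/6 - 1*2454668/9747 = -11/6 - 2454668/9747 = -4945075/19494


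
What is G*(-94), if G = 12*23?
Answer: -25944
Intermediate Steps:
G = 276
G*(-94) = 276*(-94) = -25944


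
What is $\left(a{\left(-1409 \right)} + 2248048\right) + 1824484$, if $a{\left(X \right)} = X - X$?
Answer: $4072532$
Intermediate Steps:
$a{\left(X \right)} = 0$
$\left(a{\left(-1409 \right)} + 2248048\right) + 1824484 = \left(0 + 2248048\right) + 1824484 = 2248048 + 1824484 = 4072532$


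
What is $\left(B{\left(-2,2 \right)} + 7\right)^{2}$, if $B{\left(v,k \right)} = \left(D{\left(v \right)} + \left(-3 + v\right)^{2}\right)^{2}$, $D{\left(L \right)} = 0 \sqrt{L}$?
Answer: $399424$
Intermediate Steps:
$D{\left(L \right)} = 0$
$B{\left(v,k \right)} = \left(-3 + v\right)^{4}$ ($B{\left(v,k \right)} = \left(0 + \left(-3 + v\right)^{2}\right)^{2} = \left(\left(-3 + v\right)^{2}\right)^{2} = \left(-3 + v\right)^{4}$)
$\left(B{\left(-2,2 \right)} + 7\right)^{2} = \left(\left(-3 - 2\right)^{4} + 7\right)^{2} = \left(\left(-5\right)^{4} + 7\right)^{2} = \left(625 + 7\right)^{2} = 632^{2} = 399424$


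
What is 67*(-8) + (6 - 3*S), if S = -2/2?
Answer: -527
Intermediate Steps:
S = -1 (S = -2*½ = -1)
67*(-8) + (6 - 3*S) = 67*(-8) + (6 - 3*(-1)) = -536 + (6 + 3) = -536 + 9 = -527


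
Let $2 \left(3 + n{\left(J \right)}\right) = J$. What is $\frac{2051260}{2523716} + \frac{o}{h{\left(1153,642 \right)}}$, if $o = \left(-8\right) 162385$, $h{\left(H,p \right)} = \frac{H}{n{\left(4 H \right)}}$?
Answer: $- \frac{1887600954696265}{727461137} \approx -2.5948 \cdot 10^{6}$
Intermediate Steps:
$n{\left(J \right)} = -3 + \frac{J}{2}$
$h{\left(H,p \right)} = \frac{H}{-3 + 2 H}$ ($h{\left(H,p \right)} = \frac{H}{-3 + \frac{4 H}{2}} = \frac{H}{-3 + 2 H}$)
$o = -1299080$
$\frac{2051260}{2523716} + \frac{o}{h{\left(1153,642 \right)}} = \frac{2051260}{2523716} - \frac{1299080}{1153 \frac{1}{-3 + 2 \cdot 1153}} = 2051260 \cdot \frac{1}{2523716} - \frac{1299080}{1153 \frac{1}{-3 + 2306}} = \frac{512815}{630929} - \frac{1299080}{1153 \cdot \frac{1}{2303}} = \frac{512815}{630929} - \frac{1299080}{\frac{1153}{2303}} = \frac{512815}{630929} - \frac{2991781240}{1153} = - \frac{1887600954696265}{727461137}$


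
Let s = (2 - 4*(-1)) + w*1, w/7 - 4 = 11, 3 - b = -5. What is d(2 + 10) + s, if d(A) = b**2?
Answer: 175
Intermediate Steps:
b = 8 (b = 3 - 1*(-5) = 3 + 5 = 8)
w = 105 (w = 28 + 7*11 = 28 + 77 = 105)
s = 111 (s = (2 - 4*(-1)) + 105*1 = (2 + 4) + 105 = 6 + 105 = 111)
d(A) = 64 (d(A) = 8**2 = 64)
d(2 + 10) + s = 64 + 111 = 175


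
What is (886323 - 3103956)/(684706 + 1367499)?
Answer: -2217633/2052205 ≈ -1.0806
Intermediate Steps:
(886323 - 3103956)/(684706 + 1367499) = -2217633/2052205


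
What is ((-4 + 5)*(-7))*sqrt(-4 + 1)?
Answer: -7*I*sqrt(3) ≈ -12.124*I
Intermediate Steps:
((-4 + 5)*(-7))*sqrt(-4 + 1) = (1*(-7))*sqrt(-3) = -7*I*sqrt(3)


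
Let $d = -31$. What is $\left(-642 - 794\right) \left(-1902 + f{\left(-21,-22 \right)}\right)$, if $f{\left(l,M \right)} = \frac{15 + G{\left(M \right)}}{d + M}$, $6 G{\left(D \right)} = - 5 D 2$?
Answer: $\frac{434494828}{159} \approx 2.7327 \cdot 10^{6}$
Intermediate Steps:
$G{\left(D \right)} = - \frac{5 D}{3}$ ($G{\left(D \right)} = \frac{- 5 D 2}{6} = \frac{\left(-10\right) D}{6} = - \frac{5 D}{3}$)
$f{\left(l,M \right)} = \frac{15 - \frac{5 M}{3}}{-31 + M}$
$\left(-642 - 794\right) \left(-1902 + f{\left(-21,-22 \right)}\right) = \left(-642 - 794\right) \left(-1902 + \frac{5 \left(9 - -22\right)}{3 \left(-31 - 22\right)}\right) = - 1436 \left(-1902 + \frac{5 \left(9 + 22\right)}{3 \left(-53\right)}\right) = - 1436 \left(-1902 + \frac{5}{3} \left(- \frac{1}{53}\right) 31\right) = - 1436 \left(-1902 - \frac{155}{159}\right) = \left(-1436\right) \left(- \frac{302573}{159}\right) = \frac{434494828}{159}$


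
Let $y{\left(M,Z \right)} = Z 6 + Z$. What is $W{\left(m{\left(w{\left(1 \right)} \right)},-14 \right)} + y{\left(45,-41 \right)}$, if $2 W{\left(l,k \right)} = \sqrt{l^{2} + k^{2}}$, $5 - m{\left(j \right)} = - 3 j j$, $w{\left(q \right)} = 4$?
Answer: $-287 + \frac{\sqrt{3005}}{2} \approx -259.59$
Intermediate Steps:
$y{\left(M,Z \right)} = 7 Z$ ($y{\left(M,Z \right)} = 6 Z + Z = 7 Z$)
$m{\left(j \right)} = 5 + 3 j^{2}$ ($m{\left(j \right)} = 5 - - 3 j j = 5 - - 3 j^{2} = 5 + 3 j^{2}$)
$W{\left(l,k \right)} = \frac{\sqrt{k^{2} + l^{2}}}{2}$ ($W{\left(l,k \right)} = \frac{\sqrt{l^{2} + k^{2}}}{2} = \frac{\sqrt{k^{2} + l^{2}}}{2}$)
$W{\left(m{\left(w{\left(1 \right)} \right)},-14 \right)} + y{\left(45,-41 \right)} = \frac{\sqrt{\left(-14\right)^{2} + \left(5 + 3 \cdot 4^{2}\right)^{2}}}{2} + 7 \left(-41\right) = \frac{\sqrt{196 + \left(5 + 3 \cdot 16\right)^{2}}}{2} - 287 = \frac{\sqrt{196 + \left(5 + 48\right)^{2}}}{2} - 287 = \frac{\sqrt{196 + 53^{2}}}{2} - 287 = \frac{\sqrt{196 + 2809}}{2} - 287 = \frac{\sqrt{3005}}{2} - 287 = -287 + \frac{\sqrt{3005}}{2}$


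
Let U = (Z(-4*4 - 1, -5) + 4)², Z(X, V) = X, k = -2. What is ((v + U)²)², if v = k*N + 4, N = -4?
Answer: 1073283121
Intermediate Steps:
U = 169 (U = ((-4*4 - 1) + 4)² = ((-16 - 1) + 4)² = (-17 + 4)² = (-13)² = 169)
v = 12 (v = -2*(-4) + 4 = 8 + 4 = 12)
((v + U)²)² = ((12 + 169)²)² = (181²)² = 32761² = 1073283121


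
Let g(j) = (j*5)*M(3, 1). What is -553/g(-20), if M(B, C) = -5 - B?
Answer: -553/800 ≈ -0.69125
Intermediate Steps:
g(j) = -40*j (g(j) = (j*5)*(-5 - 1*3) = (5*j)*(-5 - 3) = (5*j)*(-8) = -40*j)
-553/g(-20) = -553/((-40*(-20))) = -553/800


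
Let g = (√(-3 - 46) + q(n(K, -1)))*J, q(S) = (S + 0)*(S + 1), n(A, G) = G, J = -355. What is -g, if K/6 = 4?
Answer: 2485*I ≈ 2485.0*I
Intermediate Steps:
K = 24 (K = 6*4 = 24)
q(S) = S*(1 + S)
g = -2485*I (g = (√(-3 - 46) - (1 - 1))*(-355) = (√(-49) - 1*0)*(-355) = (7*I + 0)*(-355) = (7*I)*(-355) = -2485*I ≈ -2485.0*I)
-g = -(-2485)*I = 2485*I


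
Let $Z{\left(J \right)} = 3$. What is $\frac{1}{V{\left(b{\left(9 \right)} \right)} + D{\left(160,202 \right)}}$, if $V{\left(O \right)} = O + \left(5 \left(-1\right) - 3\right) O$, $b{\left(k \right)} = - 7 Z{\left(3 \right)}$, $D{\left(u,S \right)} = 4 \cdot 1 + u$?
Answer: $\frac{1}{311} \approx 0.0032154$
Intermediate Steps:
$D{\left(u,S \right)} = 4 + u$
$b{\left(k \right)} = -21$ ($b{\left(k \right)} = \left(-7\right) 3 = -21$)
$V{\left(O \right)} = - 7 O$ ($V{\left(O \right)} = O + \left(-5 - 3\right) O = O - 8 O = - 7 O$)
$\frac{1}{V{\left(b{\left(9 \right)} \right)} + D{\left(160,202 \right)}} = \frac{1}{\left(-7\right) \left(-21\right) + \left(4 + 160\right)} = \frac{1}{147 + 164} = \frac{1}{311}$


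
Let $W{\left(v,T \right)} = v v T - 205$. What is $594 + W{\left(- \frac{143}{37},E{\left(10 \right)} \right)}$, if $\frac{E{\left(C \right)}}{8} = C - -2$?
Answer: $\frac{2495645}{1369} \approx 1823.0$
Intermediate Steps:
$E{\left(C \right)} = 16 + 8 C$ ($E{\left(C \right)} = 8 \left(C - -2\right) = 8 \left(C + 2\right) = 8 \left(2 + C\right) = 16 + 8 C$)
$W{\left(v,T \right)} = -205 + T v^{2}$ ($W{\left(v,T \right)} = v^{2} T - 205 = T v^{2} - 205 = -205 + T v^{2}$)
$594 + W{\left(- \frac{143}{37},E{\left(10 \right)} \right)} = 594 - \left(205 - \left(16 + 8 \cdot 10\right) \left(- \frac{143}{37}\right)^{2}\right) = 594 - \left(205 - \left(16 + 80\right) \left(\left(-143\right) \frac{1}{37}\right)^{2}\right) = 594 - \left(205 - 96 \left(- \frac{143}{37}\right)^{2}\right) = 594 + \left(-205 + 96 \cdot \frac{20449}{1369}\right) = 594 + \left(-205 + \frac{1963104}{1369}\right) = 594 + \frac{1682459}{1369} = \frac{2495645}{1369}$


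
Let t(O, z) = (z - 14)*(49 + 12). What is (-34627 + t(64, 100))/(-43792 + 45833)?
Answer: -29381/2041 ≈ -14.395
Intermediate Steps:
t(O, z) = -854 + 61*z (t(O, z) = (-14 + z)*61 = -854 + 61*z)
(-34627 + t(64, 100))/(-43792 + 45833) = (-34627 + (-854 + 61*100))/(-43792 + 45833) = (-34627 + (-854 + 6100))/2041 = (-34627 + 5246)*(1/2041) = -29381*1/2041 = -29381/2041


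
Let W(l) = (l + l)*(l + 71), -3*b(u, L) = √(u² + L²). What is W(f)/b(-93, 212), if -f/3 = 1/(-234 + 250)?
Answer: 10197*√53593/6859904 ≈ 0.34412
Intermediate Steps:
b(u, L) = -√(L² + u²)/3 (b(u, L) = -√(u² + L²)/3 = -√(L² + u²)/3)
f = -3/16 (f = -3/(-234 + 250) = -3/16 ≈ -0.18750)
W(l) = 2*l*(71 + l) (W(l) = (2*l)*(71 + l) = 2*l*(71 + l))
W(f)/b(-93, 212) = (2*(-3/16)*(71 - 3/16))/((-√(212² + (-93)²)/3)) = (2*(-3/16)*(1133/16))/((-√(44944 + 8649)/3)) = -3399*(-3*√53593/53593)/128 = -(-10197)*√53593/6859904 = 10197*√53593/6859904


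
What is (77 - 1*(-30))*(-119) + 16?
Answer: -12717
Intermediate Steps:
(77 - 1*(-30))*(-119) + 16 = (77 + 30)*(-119) + 16 = 107*(-119) + 16 = -12733 + 16 = -12717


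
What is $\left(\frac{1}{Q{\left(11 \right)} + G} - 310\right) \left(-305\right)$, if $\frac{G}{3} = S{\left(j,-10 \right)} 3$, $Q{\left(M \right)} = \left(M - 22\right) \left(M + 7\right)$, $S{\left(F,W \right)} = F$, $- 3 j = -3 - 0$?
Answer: $\frac{17870255}{189} \approx 94552.0$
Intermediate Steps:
$j = 1$ ($j = - \frac{-3 - 0}{3} = - \frac{-3 + 0}{3} = \left(- \frac{1}{3}\right) \left(-3\right) = 1$)
$Q{\left(M \right)} = \left(-22 + M\right) \left(7 + M\right)$
$G = 9$ ($G = 3 \cdot 1 \cdot 3 = 3 \cdot 3 = 9$)
$\left(\frac{1}{Q{\left(11 \right)} + G} - 310\right) \left(-305\right) = \left(\frac{1}{\left(-154 + 11^{2} - 165\right) + 9} - 310\right) \left(-305\right) = \left(\frac{1}{\left(-154 + 121 - 165\right) + 9} - 310\right) \left(-305\right) = \left(\frac{1}{-198 + 9} - 310\right) \left(-305\right) = \left(\frac{1}{-189} - 310\right) \left(-305\right) = \left(- \frac{1}{189} - 310\right) \left(-305\right) = \left(- \frac{58591}{189}\right) \left(-305\right) = \frac{17870255}{189}$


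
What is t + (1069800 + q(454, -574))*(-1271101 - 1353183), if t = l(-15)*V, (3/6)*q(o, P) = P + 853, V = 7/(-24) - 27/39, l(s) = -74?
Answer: -438192046281473/156 ≈ -2.8089e+12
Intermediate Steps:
V = -307/312 (V = 7*(-1/24) - 27*1/39 = -7/24 - 9/13 = -307/312 ≈ -0.98397)
q(o, P) = 1706 + 2*P (q(o, P) = 2*(P + 853) = 2*(853 + P) = 1706 + 2*P)
t = 11359/156 (t = -74*(-307/312) = 11359/156 ≈ 72.814)
t + (1069800 + q(454, -574))*(-1271101 - 1353183) = 11359/156 + (1069800 + (1706 + 2*(-574)))*(-1271101 - 1353183) = 11359/156 + (1069800 + (1706 - 1148))*(-2624284) = 11359/156 + (1069800 + 558)*(-2624284) = 11359/156 + 1070358*(-2624284) = 11359/156 - 2808923373672 = -438192046281473/156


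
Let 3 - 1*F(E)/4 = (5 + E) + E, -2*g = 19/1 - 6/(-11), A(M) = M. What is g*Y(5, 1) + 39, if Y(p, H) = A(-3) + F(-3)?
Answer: -1937/22 ≈ -88.045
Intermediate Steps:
g = -215/22 (g = -(19/1 - 6/(-11))/2 = -(19*1 - 6*(-1/11))/2 = -(19 + 6/11)/2 = -1/2*215/11 = -215/22 ≈ -9.7727)
F(E) = -8 - 8*E (F(E) = 12 - 4*((5 + E) + E) = 12 - 4*(5 + 2*E) = 12 + (-20 - 8*E) = -8 - 8*E)
Y(p, H) = 13 (Y(p, H) = -3 + (-8 - 8*(-3)) = -3 + (-8 + 24) = -3 + 16 = 13)
g*Y(5, 1) + 39 = -215/22*13 + 39 = -2795/22 + 39 = -1937/22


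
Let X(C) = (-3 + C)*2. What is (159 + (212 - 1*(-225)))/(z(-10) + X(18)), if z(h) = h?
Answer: 149/5 ≈ 29.800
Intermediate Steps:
X(C) = -6 + 2*C
(159 + (212 - 1*(-225)))/(z(-10) + X(18)) = (159 + (212 - 1*(-225)))/(-10 + (-6 + 2*18)) = (159 + (212 + 225))/(-10 + (-6 + 36)) = (159 + 437)/(-10 + 30) = 596/20 = 596*(1/20) = 149/5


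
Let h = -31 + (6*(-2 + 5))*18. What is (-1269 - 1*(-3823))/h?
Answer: 2554/293 ≈ 8.7167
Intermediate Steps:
h = 293 (h = -31 + (6*3)*18 = -31 + 18*18 = -31 + 324 = 293)
(-1269 - 1*(-3823))/h = (-1269 - 1*(-3823))/293 = (-1269 + 3823)*(1/293) = 2554*(1/293) = 2554/293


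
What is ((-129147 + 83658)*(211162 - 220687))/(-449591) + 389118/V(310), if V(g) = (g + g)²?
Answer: -83189467769631/86411390200 ≈ -962.71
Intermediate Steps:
V(g) = 4*g² (V(g) = (2*g)² = 4*g²)
((-129147 + 83658)*(211162 - 220687))/(-449591) + 389118/V(310) = ((-129147 + 83658)*(211162 - 220687))/(-449591) + 389118/((4*310²)) = -45489*(-9525)*(-1/449591) + 389118/((4*96100)) = 433282725*(-1/449591) + 389118/384400 = -433282725/449591 + 389118*(1/384400) = -433282725/449591 + 194559/192200 = -83189467769631/86411390200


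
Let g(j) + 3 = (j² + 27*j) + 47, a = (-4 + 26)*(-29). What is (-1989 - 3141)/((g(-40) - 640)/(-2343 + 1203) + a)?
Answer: 76950/9569 ≈ 8.0416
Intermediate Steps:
a = -638 (a = 22*(-29) = -638)
g(j) = 44 + j² + 27*j (g(j) = -3 + ((j² + 27*j) + 47) = -3 + (47 + j² + 27*j) = 44 + j² + 27*j)
(-1989 - 3141)/((g(-40) - 640)/(-2343 + 1203) + a) = (-1989 - 3141)/(((44 + (-40)² + 27*(-40)) - 640)/(-2343 + 1203) - 638) = -5130/(((44 + 1600 - 1080) - 640)/(-1140) - 638) = -5130/((564 - 640)*(-1/1140) - 638) = -5130/(-76*(-1/1140) - 638) = -5130/(1/15 - 638) = -5130/(-9569/15) = -5130*(-15/9569) = 76950/9569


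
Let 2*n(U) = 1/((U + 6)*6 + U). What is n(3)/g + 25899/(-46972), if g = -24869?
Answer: -36712710653/66584360076 ≈ -0.55137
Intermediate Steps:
n(U) = 1/(2*(36 + 7*U)) (n(U) = 1/(2*((U + 6)*6 + U)) = 1/(2*((6 + U)*6 + U)) = 1/(2*((36 + 6*U) + U)) = 1/(2*(36 + 7*U)))
n(3)/g + 25899/(-46972) = (1/(2*(36 + 7*3)))/(-24869) + 25899/(-46972) = (1/(2*(36 + 21)))*(-1/24869) + 25899*(-1/46972) = ((½)/57)*(-1/24869) - 25899/46972 = ((½)*(1/57))*(-1/24869) - 25899/46972 = (1/114)*(-1/24869) - 25899/46972 = -1/2835066 - 25899/46972 = -36712710653/66584360076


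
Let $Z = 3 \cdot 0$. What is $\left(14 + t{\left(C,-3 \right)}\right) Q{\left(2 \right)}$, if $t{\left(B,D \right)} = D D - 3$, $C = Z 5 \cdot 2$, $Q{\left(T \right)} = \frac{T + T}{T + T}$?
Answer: $20$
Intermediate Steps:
$Z = 0$
$Q{\left(T \right)} = 1$ ($Q{\left(T \right)} = \frac{2 T}{2 T} = 2 T \frac{1}{2 T} = 1$)
$C = 0$ ($C = 0 \cdot 5 \cdot 2 = 0 \cdot 2 = 0$)
$t{\left(B,D \right)} = -3 + D^{2}$ ($t{\left(B,D \right)} = D^{2} - 3 = -3 + D^{2}$)
$\left(14 + t{\left(C,-3 \right)}\right) Q{\left(2 \right)} = \left(14 - \left(3 - \left(-3\right)^{2}\right)\right) 1 = \left(14 + \left(-3 + 9\right)\right) 1 = \left(14 + 6\right) 1 = 20 \cdot 1 = 20$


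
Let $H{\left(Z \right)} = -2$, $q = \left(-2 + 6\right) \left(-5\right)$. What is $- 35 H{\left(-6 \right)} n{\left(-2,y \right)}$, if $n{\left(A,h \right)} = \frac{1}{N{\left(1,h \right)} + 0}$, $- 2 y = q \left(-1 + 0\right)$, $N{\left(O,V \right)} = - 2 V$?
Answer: $\frac{7}{2} \approx 3.5$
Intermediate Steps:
$q = -20$ ($q = 4 \left(-5\right) = -20$)
$y = -10$ ($y = - \frac{\left(-20\right) \left(-1 + 0\right)}{2} = - \frac{\left(-20\right) \left(-1\right)}{2} = \left(- \frac{1}{2}\right) 20 = -10$)
$n{\left(A,h \right)} = - \frac{1}{2 h}$ ($n{\left(A,h \right)} = \frac{1}{- 2 h + 0} = \frac{1}{\left(-2\right) h} = - \frac{1}{2 h}$)
$- 35 H{\left(-6 \right)} n{\left(-2,y \right)} = \left(-35\right) \left(-2\right) \left(- \frac{1}{2 \left(-10\right)}\right) = 70 \left(\left(- \frac{1}{2}\right) \left(- \frac{1}{10}\right)\right) = 70 \cdot \frac{1}{20} = \frac{7}{2}$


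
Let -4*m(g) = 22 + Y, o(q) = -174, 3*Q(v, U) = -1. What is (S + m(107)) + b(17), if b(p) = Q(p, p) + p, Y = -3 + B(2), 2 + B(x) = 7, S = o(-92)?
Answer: -490/3 ≈ -163.33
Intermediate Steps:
Q(v, U) = -1/3 (Q(v, U) = (1/3)*(-1) = -1/3)
S = -174
B(x) = 5 (B(x) = -2 + 7 = 5)
Y = 2 (Y = -3 + 5 = 2)
m(g) = -6 (m(g) = -(22 + 2)/4 = -1/4*24 = -6)
b(p) = -1/3 + p
(S + m(107)) + b(17) = (-174 - 6) + (-1/3 + 17) = -180 + 50/3 = -490/3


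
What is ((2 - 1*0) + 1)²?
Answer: 9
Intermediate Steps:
((2 - 1*0) + 1)² = ((2 + 0) + 1)² = (2 + 1)² = 3² = 9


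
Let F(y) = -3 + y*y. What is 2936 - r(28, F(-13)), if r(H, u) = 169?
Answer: 2767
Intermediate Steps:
F(y) = -3 + y**2
2936 - r(28, F(-13)) = 2936 - 1*169 = 2936 - 169 = 2767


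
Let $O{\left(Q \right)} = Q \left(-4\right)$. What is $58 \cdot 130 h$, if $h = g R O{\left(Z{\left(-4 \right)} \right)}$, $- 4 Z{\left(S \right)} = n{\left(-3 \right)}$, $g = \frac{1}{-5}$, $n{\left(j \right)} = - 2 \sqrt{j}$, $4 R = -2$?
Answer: $- 1508 i \sqrt{3} \approx - 2611.9 i$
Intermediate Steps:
$R = - \frac{1}{2}$ ($R = \frac{1}{4} \left(-2\right) = - \frac{1}{2} \approx -0.5$)
$g = - \frac{1}{5} \approx -0.2$
$Z{\left(S \right)} = \frac{i \sqrt{3}}{2}$ ($Z{\left(S \right)} = - \frac{\left(-2\right) \sqrt{-3}}{4} = - \frac{\left(-2\right) i \sqrt{3}}{4} = \frac{i \sqrt{3}}{2}$)
$O{\left(Q \right)} = - 4 Q$
$h = - \frac{i \sqrt{3}}{5}$ ($h = \left(- \frac{1}{5}\right) \left(- \frac{1}{2}\right) \left(- 4 \frac{i \sqrt{3}}{2}\right) = \frac{\left(-2\right) i \sqrt{3}}{10} = - \frac{i \sqrt{3}}{5} \approx - 0.34641 i$)
$58 \cdot 130 h = 58 \cdot 130 \left(- \frac{i \sqrt{3}}{5}\right) = 7540 \left(- \frac{i \sqrt{3}}{5}\right) = - 1508 i \sqrt{3}$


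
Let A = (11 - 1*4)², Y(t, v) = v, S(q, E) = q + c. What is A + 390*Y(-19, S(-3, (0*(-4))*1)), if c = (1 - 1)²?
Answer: -1121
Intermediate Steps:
c = 0 (c = 0² = 0)
S(q, E) = q (S(q, E) = q + 0 = q)
A = 49 (A = (11 - 4)² = 7² = 49)
A + 390*Y(-19, S(-3, (0*(-4))*1)) = 49 + 390*(-3) = 49 - 1170 = -1121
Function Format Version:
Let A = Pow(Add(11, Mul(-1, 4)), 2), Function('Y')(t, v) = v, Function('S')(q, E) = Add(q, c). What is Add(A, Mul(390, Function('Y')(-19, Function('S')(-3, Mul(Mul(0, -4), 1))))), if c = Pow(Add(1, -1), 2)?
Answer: -1121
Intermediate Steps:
c = 0 (c = Pow(0, 2) = 0)
Function('S')(q, E) = q (Function('S')(q, E) = Add(q, 0) = q)
A = 49 (A = Pow(Add(11, -4), 2) = Pow(7, 2) = 49)
Add(A, Mul(390, Function('Y')(-19, Function('S')(-3, Mul(Mul(0, -4), 1))))) = Add(49, Mul(390, -3)) = Add(49, -1170) = -1121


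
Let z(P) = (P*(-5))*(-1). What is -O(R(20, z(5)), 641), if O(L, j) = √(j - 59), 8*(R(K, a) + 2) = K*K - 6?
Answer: -√582 ≈ -24.125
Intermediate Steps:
z(P) = 5*P (z(P) = -5*P*(-1) = 5*P)
R(K, a) = -11/4 + K²/8 (R(K, a) = -2 + (K*K - 6)/8 = -2 + (K² - 6)/8 = -2 + (-6 + K²)/8 = -2 + (-¾ + K²/8) = -11/4 + K²/8)
O(L, j) = √(-59 + j)
-O(R(20, z(5)), 641) = -√(-59 + 641) = -√582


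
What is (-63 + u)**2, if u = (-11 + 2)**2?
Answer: 324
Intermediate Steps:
u = 81 (u = (-9)**2 = 81)
(-63 + u)**2 = (-63 + 81)**2 = 18**2 = 324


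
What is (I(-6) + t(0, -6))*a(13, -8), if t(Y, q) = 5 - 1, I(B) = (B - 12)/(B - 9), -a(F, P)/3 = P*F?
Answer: 8112/5 ≈ 1622.4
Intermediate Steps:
a(F, P) = -3*F*P (a(F, P) = -3*P*F = -3*F*P)
I(B) = (-12 + B)/(-9 + B)
t(Y, q) = 4
(I(-6) + t(0, -6))*a(13, -8) = ((-12 - 6)/(-9 - 6) + 4)*(-3*13*(-8)) = (-18/(-15) + 4)*312 = (-1/15*(-18) + 4)*312 = (6/5 + 4)*312 = (26/5)*312 = 8112/5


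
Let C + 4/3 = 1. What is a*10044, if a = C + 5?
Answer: 46872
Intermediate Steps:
C = -⅓ (C = -4/3 + 1 = -⅓ ≈ -0.33333)
a = 14/3 (a = -⅓ + 5 = 14/3 ≈ 4.6667)
a*10044 = (14/3)*10044 = 46872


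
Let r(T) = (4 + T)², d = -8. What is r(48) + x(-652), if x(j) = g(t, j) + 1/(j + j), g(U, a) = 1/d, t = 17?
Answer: 881463/326 ≈ 2703.9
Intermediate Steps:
g(U, a) = -⅛ (g(U, a) = 1/(-8) = -⅛)
x(j) = -⅛ + 1/(2*j) (x(j) = -⅛ + 1/(j + j) = -⅛ + 1/(2*j))
r(48) + x(-652) = (4 + 48)² + (⅛)*(4 - 1*(-652))/(-652) = 52² + (⅛)*(-1/652)*(4 + 652) = 2704 + (⅛)*(-1/652)*656 = 2704 - 41/326 = 881463/326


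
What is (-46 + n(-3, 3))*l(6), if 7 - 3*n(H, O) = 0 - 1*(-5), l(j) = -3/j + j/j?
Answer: -68/3 ≈ -22.667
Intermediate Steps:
l(j) = 1 - 3/j (l(j) = -3/j + 1 = 1 - 3/j)
n(H, O) = 2/3 (n(H, O) = 7/3 - (0 - 1*(-5))/3 = 7/3 - (0 + 5)/3 = 7/3 - 1/3*5 = 7/3 - 5/3 = 2/3)
(-46 + n(-3, 3))*l(6) = (-46 + 2/3)*((-3 + 6)/6) = -68*3/9 = -136/3*1/2 = -68/3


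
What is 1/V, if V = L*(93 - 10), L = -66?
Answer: -1/5478 ≈ -0.00018255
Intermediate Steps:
V = -5478 (V = -66*(93 - 10) = -66*83 = -5478)
1/V = 1/(-5478) = -1/5478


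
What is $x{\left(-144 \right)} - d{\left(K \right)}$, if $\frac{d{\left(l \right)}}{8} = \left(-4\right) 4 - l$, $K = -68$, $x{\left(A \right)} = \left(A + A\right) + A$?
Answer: $-848$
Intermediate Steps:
$x{\left(A \right)} = 3 A$ ($x{\left(A \right)} = 2 A + A = 3 A$)
$d{\left(l \right)} = -128 - 8 l$ ($d{\left(l \right)} = 8 \left(\left(-4\right) 4 - l\right) = 8 \left(-16 - l\right) = -128 - 8 l$)
$x{\left(-144 \right)} - d{\left(K \right)} = 3 \left(-144\right) - \left(-128 - -544\right) = -432 - \left(-128 + 544\right) = -432 - 416 = -848$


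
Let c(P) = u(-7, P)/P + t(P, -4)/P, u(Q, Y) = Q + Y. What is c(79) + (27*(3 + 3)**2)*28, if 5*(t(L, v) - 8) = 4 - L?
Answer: 2150129/79 ≈ 27217.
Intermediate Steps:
t(L, v) = 44/5 - L/5 (t(L, v) = 8 + (4 - L)/5 = 8 + (4/5 - L/5) = 44/5 - L/5)
c(P) = (-7 + P)/P + (44/5 - P/5)/P
c(79) + (27*(3 + 3)**2)*28 = (1/5)*(9 + 4*79)/79 + (27*(3 + 3)**2)*28 = (1/5)*(1/79)*(9 + 316) + (27*6**2)*28 = (1/5)*(1/79)*325 + (27*36)*28 = 65/79 + 972*28 = 65/79 + 27216 = 2150129/79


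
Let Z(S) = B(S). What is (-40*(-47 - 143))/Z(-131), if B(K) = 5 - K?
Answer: 950/17 ≈ 55.882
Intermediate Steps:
Z(S) = 5 - S
(-40*(-47 - 143))/Z(-131) = (-40*(-47 - 143))/(5 - 1*(-131)) = (-40*(-190))/(5 + 131) = 7600/136 = 7600*(1/136) = 950/17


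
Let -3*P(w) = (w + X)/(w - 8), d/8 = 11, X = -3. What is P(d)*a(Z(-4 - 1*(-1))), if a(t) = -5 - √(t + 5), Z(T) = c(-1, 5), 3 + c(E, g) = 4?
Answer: 85/48 + 17*√6/48 ≈ 2.6384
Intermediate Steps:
c(E, g) = 1 (c(E, g) = -3 + 4 = 1)
Z(T) = 1
d = 88 (d = 8*11 = 88)
a(t) = -5 - √(5 + t)
P(w) = -(-3 + w)/(3*(-8 + w)) (P(w) = -(w - 3)/(3*(w - 8)) = -(-3 + w)/(3*(-8 + w)))
P(d)*a(Z(-4 - 1*(-1))) = ((3 - 1*88)/(3*(-8 + 88)))*(-5 - √(5 + 1)) = ((⅓)*(3 - 88)/80)*(-5 - √6) = ((⅓)*(1/80)*(-85))*(-5 - √6) = -17*(-5 - √6)/48 = 85/48 + 17*√6/48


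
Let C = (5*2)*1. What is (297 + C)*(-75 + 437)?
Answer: 111134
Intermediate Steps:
C = 10 (C = 10*1 = 10)
(297 + C)*(-75 + 437) = (297 + 10)*(-75 + 437) = 307*362 = 111134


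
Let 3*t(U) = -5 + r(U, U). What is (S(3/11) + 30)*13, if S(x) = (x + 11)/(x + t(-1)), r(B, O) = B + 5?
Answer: -2028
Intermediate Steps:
r(B, O) = 5 + B
t(U) = U/3 (t(U) = (-5 + (5 + U))/3 = U/3)
S(x) = (11 + x)/(-⅓ + x) (S(x) = (x + 11)/(x + (⅓)*(-1)) = (11 + x)/(x - ⅓) = (11 + x)/(-⅓ + x))
(S(3/11) + 30)*13 = (3*(11 + 3/11)/(-1 + 3*(3/11)) + 30)*13 = (3*(124/11)/(-1 + 9/11) + 30)*13 = (3*(124/11)/(-2/11) + 30)*13 = (3*(-11/2)*(124/11) + 30)*13 = (-186 + 30)*13 = -156*13 = -2028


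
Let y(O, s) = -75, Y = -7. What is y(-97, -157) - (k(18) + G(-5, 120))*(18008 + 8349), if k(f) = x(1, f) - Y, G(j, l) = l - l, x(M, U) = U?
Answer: -659000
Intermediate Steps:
G(j, l) = 0
k(f) = 7 + f (k(f) = f - 1*(-7) = f + 7 = 7 + f)
y(-97, -157) - (k(18) + G(-5, 120))*(18008 + 8349) = -75 - ((7 + 18) + 0)*(18008 + 8349) = -75 - (25 + 0)*26357 = -75 - 25*26357 = -75 - 1*658925 = -75 - 658925 = -659000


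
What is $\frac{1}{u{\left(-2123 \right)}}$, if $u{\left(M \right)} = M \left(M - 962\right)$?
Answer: $\frac{1}{6549455} \approx 1.5268 \cdot 10^{-7}$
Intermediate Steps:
$u{\left(M \right)} = M \left(-962 + M\right)$
$\frac{1}{u{\left(-2123 \right)}} = \frac{1}{\left(-2123\right) \left(-962 - 2123\right)} = \frac{1}{\left(-2123\right) \left(-3085\right)} = \frac{1}{6549455}$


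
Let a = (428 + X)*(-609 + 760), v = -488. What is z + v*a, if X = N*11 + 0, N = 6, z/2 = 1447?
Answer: -36398978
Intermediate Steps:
z = 2894 (z = 2*1447 = 2894)
X = 66 (X = 6*11 + 0 = 66 + 0 = 66)
a = 74594 (a = (428 + 66)*(-609 + 760) = 494*151 = 74594)
z + v*a = 2894 - 488*74594 = 2894 - 36401872 = -36398978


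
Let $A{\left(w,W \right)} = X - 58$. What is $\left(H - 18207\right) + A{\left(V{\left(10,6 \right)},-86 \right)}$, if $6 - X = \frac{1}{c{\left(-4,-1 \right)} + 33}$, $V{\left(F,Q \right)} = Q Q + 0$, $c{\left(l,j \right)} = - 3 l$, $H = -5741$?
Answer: $- \frac{1080001}{45} \approx -24000.0$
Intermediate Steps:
$V{\left(F,Q \right)} = Q^{2}$ ($V{\left(F,Q \right)} = Q^{2} + 0 = Q^{2}$)
$X = \frac{269}{45}$ ($X = 6 - \frac{1}{\left(-3\right) \left(-4\right) + 33} = 6 - \frac{1}{12 + 33} = 6 - \frac{1}{45} = \frac{269}{45} \approx 5.9778$)
$A{\left(w,W \right)} = - \frac{2341}{45}$ ($A{\left(w,W \right)} = \frac{269}{45} - 58 = - \frac{2341}{45}$)
$\left(H - 18207\right) + A{\left(V{\left(10,6 \right)},-86 \right)} = \left(-5741 - 18207\right) - \frac{2341}{45} = -23948 - \frac{2341}{45} = - \frac{1080001}{45}$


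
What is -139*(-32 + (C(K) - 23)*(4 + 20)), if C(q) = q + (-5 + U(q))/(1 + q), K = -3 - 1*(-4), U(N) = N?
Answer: 84512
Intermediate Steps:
K = 1 (K = -3 + 4 = 1)
C(q) = q + (-5 + q)/(1 + q)
-139*(-32 + (C(K) - 23)*(4 + 20)) = -139*(-32 + ((-5 + 1**2 + 2*1)/(1 + 1) - 23)*(4 + 20)) = -139*(-32 + ((-5 + 1 + 2)/2 - 23)*24) = -139*(-32 + ((1/2)*(-2) - 23)*24) = -139*(-32 + (-1 - 23)*24) = -139*(-32 - 24*24) = -139*(-32 - 576) = -139*(-608) = 84512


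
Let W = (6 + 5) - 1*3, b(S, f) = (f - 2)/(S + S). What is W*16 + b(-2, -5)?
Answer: 519/4 ≈ 129.75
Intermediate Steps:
b(S, f) = (-2 + f)/(2*S) (b(S, f) = (-2 + f)/((2*S)) = (-2 + f)*(1/(2*S)) = (-2 + f)/(2*S))
W = 8 (W = 11 - 3 = 8)
W*16 + b(-2, -5) = 8*16 + (½)*(-2 - 5)/(-2) = 128 + (½)*(-½)*(-7) = 128 + 7/4 = 519/4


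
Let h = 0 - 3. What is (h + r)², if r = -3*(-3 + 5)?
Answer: 81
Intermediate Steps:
h = -3
r = -6 (r = -3*2 = -6)
(h + r)² = (-3 - 6)² = (-9)² = 81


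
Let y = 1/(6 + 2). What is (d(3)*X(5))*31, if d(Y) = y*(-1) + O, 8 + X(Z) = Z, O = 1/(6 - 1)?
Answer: -279/40 ≈ -6.9750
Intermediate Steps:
O = ⅕ (O = 1/5 = ⅕ ≈ 0.20000)
X(Z) = -8 + Z
y = ⅛ (y = 1/8 = ⅛ ≈ 0.12500)
d(Y) = 3/40 (d(Y) = (⅛)*(-1) + ⅕ = -⅛ + ⅕ = 3/40)
(d(3)*X(5))*31 = (3*(-8 + 5)/40)*31 = ((3/40)*(-3))*31 = -9/40*31 = -279/40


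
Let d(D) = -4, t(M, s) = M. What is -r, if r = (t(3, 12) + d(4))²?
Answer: -1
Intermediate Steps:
r = 1 (r = (3 - 4)² = (-1)² = 1)
-r = -1*1 = -1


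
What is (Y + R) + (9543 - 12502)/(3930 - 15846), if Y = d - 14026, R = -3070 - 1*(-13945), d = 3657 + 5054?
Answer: 66255919/11916 ≈ 5560.3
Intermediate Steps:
d = 8711
R = 10875 (R = -3070 + 13945 = 10875)
Y = -5315 (Y = 8711 - 14026 = -5315)
(Y + R) + (9543 - 12502)/(3930 - 15846) = (-5315 + 10875) + (9543 - 12502)/(3930 - 15846) = 5560 - 2959/(-11916) = 5560 - 2959*(-1/11916) = 5560 + 2959/11916 = 66255919/11916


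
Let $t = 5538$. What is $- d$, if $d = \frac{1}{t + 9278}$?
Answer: $- \frac{1}{14816} \approx -6.7495 \cdot 10^{-5}$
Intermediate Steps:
$d = \frac{1}{14816}$ ($d = \frac{1}{5538 + 9278} = \frac{1}{14816} \approx 6.7495 \cdot 10^{-5}$)
$- d = \left(-1\right) \frac{1}{14816} = - \frac{1}{14816}$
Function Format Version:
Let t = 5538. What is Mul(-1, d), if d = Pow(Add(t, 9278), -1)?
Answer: Rational(-1, 14816) ≈ -6.7495e-5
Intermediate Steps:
d = Rational(1, 14816) (d = Pow(Add(5538, 9278), -1) = Pow(14816, -1) = Rational(1, 14816) ≈ 6.7495e-5)
Mul(-1, d) = Mul(-1, Rational(1, 14816)) = Rational(-1, 14816)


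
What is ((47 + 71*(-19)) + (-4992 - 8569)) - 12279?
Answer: -27142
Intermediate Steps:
((47 + 71*(-19)) + (-4992 - 8569)) - 12279 = ((47 - 1349) - 13561) - 12279 = (-1302 - 13561) - 12279 = -14863 - 12279 = -27142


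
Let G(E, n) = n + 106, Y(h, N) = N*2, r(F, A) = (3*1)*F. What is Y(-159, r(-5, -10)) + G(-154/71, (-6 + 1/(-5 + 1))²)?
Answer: 1841/16 ≈ 115.06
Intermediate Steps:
r(F, A) = 3*F
Y(h, N) = 2*N
G(E, n) = 106 + n
Y(-159, r(-5, -10)) + G(-154/71, (-6 + 1/(-5 + 1))²) = 2*(3*(-5)) + (106 + (-6 + 1/(-5 + 1))²) = 2*(-15) + (106 + (-6 + 1/(-4))²) = -30 + (106 + (-6 - ¼)²) = -30 + (106 + (-25/4)²) = -30 + (106 + 625/16) = -30 + 2321/16 = 1841/16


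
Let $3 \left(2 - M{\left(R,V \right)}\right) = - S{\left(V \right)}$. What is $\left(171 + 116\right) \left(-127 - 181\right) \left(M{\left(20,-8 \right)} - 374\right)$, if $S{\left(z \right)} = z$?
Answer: $\frac{99357104}{3} \approx 3.3119 \cdot 10^{7}$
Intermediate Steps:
$M{\left(R,V \right)} = 2 + \frac{V}{3}$ ($M{\left(R,V \right)} = 2 - \frac{\left(-1\right) V}{3} = 2 + \frac{V}{3}$)
$\left(171 + 116\right) \left(-127 - 181\right) \left(M{\left(20,-8 \right)} - 374\right) = \left(171 + 116\right) \left(-127 - 181\right) \left(\left(2 + \frac{1}{3} \left(-8\right)\right) - 374\right) = 287 \left(-308\right) \left(\left(2 - \frac{8}{3}\right) - 374\right) = - 88396 \left(- \frac{2}{3} - 374\right) = \left(-88396\right) \left(- \frac{1124}{3}\right) = \frac{99357104}{3}$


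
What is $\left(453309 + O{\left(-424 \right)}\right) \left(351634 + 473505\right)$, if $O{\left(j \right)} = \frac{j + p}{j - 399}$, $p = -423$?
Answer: $\frac{307838034357406}{823} \approx 3.7404 \cdot 10^{11}$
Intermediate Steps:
$O{\left(j \right)} = \frac{-423 + j}{-399 + j}$ ($O{\left(j \right)} = \frac{j - 423}{j - 399} = \frac{-423 + j}{-399 + j}$)
$\left(453309 + O{\left(-424 \right)}\right) \left(351634 + 473505\right) = \left(453309 + \frac{-423 - 424}{-399 - 424}\right) \left(351634 + 473505\right) = \left(453309 + \frac{1}{-823} \left(-847\right)\right) 825139 = \left(453309 - - \frac{847}{823}\right) 825139 = \left(453309 + \frac{847}{823}\right) 825139 = \frac{373074154}{823} \cdot 825139 = \frac{307838034357406}{823}$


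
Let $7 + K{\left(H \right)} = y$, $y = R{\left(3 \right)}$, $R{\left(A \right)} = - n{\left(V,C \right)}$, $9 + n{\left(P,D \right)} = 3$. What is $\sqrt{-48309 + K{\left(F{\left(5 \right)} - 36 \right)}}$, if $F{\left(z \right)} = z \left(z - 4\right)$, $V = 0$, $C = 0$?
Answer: $i \sqrt{48310} \approx 219.8 i$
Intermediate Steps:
$n{\left(P,D \right)} = -6$ ($n{\left(P,D \right)} = -9 + 3 = -6$)
$F{\left(z \right)} = z \left(-4 + z\right)$
$R{\left(A \right)} = 6$ ($R{\left(A \right)} = \left(-1\right) \left(-6\right) = 6$)
$y = 6$
$K{\left(H \right)} = -1$ ($K{\left(H \right)} = -7 + 6 = -1$)
$\sqrt{-48309 + K{\left(F{\left(5 \right)} - 36 \right)}} = \sqrt{-48309 - 1} = \sqrt{-48310} = i \sqrt{48310}$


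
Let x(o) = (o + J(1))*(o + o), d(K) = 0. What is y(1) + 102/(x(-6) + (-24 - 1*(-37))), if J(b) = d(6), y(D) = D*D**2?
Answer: 11/5 ≈ 2.2000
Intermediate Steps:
y(D) = D**3
J(b) = 0
x(o) = 2*o**2 (x(o) = (o + 0)*(o + o) = o*(2*o) = 2*o**2)
y(1) + 102/(x(-6) + (-24 - 1*(-37))) = 1**3 + 102/(2*(-6)**2 + (-24 - 1*(-37))) = 1 + 102/(2*36 + (-24 + 37)) = 1 + 102/(72 + 13) = 1 + 102/85 = 1 + 102*(1/85) = 1 + 6/5 = 11/5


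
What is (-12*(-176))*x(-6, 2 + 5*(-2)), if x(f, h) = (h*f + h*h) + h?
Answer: 219648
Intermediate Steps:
x(f, h) = h + h² + f*h (x(f, h) = (f*h + h²) + h = (h² + f*h) + h = h + h² + f*h)
(-12*(-176))*x(-6, 2 + 5*(-2)) = (-12*(-176))*((2 + 5*(-2))*(1 - 6 + (2 + 5*(-2)))) = 2112*((2 - 10)*(1 - 6 + (2 - 10))) = 2112*(-8*(1 - 6 - 8)) = 2112*(-8*(-13)) = 2112*104 = 219648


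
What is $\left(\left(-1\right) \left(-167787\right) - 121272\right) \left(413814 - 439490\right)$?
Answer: $-1194319140$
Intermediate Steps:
$\left(\left(-1\right) \left(-167787\right) - 121272\right) \left(413814 - 439490\right) = \left(167787 - 121272\right) \left(-25676\right) = 46515 \left(-25676\right) = -1194319140$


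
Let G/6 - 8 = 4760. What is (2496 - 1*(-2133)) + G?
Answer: 33237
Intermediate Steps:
G = 28608 (G = 48 + 6*4760 = 48 + 28560 = 28608)
(2496 - 1*(-2133)) + G = (2496 - 1*(-2133)) + 28608 = (2496 + 2133) + 28608 = 4629 + 28608 = 33237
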